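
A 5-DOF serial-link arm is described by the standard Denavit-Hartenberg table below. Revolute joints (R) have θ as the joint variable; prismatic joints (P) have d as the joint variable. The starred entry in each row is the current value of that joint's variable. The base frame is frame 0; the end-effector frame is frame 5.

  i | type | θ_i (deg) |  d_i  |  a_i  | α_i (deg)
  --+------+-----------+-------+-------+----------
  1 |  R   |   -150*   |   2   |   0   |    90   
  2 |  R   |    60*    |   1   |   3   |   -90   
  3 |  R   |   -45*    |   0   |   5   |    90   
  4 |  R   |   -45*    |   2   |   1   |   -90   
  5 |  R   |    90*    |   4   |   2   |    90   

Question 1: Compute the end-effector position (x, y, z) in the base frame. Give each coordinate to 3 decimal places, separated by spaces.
-5.839 4.753 10.886

after link 1: o_1 = (0.0000, 0.0000, 2.0000)
after link 2: o_2 = (-1.7990, 0.1160, 4.5981)
after link 3: o_3 = (-5.0977, 2.2940, 7.6599)
after link 4: o_4 = (-6.1893, 3.8741, 6.5147)
after link 5: o_5 = (-5.8393, 4.7526, 10.8857)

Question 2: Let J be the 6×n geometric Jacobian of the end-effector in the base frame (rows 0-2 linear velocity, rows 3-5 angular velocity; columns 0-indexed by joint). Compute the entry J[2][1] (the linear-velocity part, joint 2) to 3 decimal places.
axis z_1 = (-0.5000,0.8660,0.0000); lever o_n−o_1 = (-5.8393,4.7526,8.8857)
cross product → J_v[:, 1] = (7.6952,4.4428,2.6806)
J_ω[:, 1] = z_1
entry J[2][1] = 2.6806

2.681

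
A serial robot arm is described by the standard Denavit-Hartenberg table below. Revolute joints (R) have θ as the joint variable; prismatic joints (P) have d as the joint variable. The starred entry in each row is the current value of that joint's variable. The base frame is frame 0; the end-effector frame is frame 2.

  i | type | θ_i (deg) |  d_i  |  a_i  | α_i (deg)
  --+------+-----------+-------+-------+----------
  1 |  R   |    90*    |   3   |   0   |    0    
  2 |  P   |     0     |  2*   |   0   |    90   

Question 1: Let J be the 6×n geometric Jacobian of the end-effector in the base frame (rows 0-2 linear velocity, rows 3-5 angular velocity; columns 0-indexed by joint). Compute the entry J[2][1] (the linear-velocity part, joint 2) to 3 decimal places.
1.000

prismatic axis z_1 = (0.0000,0.0000,1.0000)
J_v[:, 1] = z_1; J_ω[:, 1] = (0,0,0)
entry J[2][1] = 1.0000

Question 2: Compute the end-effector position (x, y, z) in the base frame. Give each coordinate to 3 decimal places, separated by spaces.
after link 1: o_1 = (0.0000, 0.0000, 3.0000)
after link 2: o_2 = (0.0000, 0.0000, 5.0000)

0.000 0.000 5.000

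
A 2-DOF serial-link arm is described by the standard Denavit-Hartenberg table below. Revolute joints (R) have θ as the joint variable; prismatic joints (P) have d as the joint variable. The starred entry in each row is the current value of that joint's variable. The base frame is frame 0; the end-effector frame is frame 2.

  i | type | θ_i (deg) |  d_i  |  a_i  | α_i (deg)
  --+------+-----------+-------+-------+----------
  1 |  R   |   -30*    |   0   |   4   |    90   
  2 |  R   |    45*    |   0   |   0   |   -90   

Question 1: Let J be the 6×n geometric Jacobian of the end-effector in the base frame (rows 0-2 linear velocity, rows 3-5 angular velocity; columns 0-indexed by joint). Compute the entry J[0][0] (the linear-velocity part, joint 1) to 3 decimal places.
2.000

axis z_0 = ẑ; lever o_n−o_0 = (3.4641,-2.0000,0.0000)
cross product → J_v[:, 0] = (2.0000,3.4641,-0.0000)
J_ω[:, 0] = z_0
entry J[0][0] = 2.0000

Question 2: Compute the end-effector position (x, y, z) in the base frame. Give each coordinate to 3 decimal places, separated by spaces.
after link 1: o_1 = (3.4641, -2.0000, 0.0000)
after link 2: o_2 = (3.4641, -2.0000, 0.0000)

3.464 -2.000 0.000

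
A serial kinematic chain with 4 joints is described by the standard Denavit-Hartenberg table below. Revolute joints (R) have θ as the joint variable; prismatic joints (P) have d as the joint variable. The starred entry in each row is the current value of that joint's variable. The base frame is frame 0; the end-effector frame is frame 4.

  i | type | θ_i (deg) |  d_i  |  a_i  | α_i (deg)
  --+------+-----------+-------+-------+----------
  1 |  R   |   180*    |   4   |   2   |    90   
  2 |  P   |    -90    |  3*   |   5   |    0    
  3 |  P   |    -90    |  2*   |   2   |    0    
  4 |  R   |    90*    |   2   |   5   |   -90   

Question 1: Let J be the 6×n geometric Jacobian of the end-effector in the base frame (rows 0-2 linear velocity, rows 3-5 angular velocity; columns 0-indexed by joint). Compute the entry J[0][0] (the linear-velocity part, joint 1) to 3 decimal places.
-7.000

axis z_0 = ẑ; lever o_n−o_0 = (0.0000,7.0000,-6.0000)
cross product → J_v[:, 0] = (-7.0000,0.0000,0.0000)
J_ω[:, 0] = z_0
entry J[0][0] = -7.0000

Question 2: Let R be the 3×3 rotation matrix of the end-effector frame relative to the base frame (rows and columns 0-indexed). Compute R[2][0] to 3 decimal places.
End-effector x-axis (col 0 of R) = (-0.0000,0.0000,-1.0000)
R[2][0] = -1.0000

-1.000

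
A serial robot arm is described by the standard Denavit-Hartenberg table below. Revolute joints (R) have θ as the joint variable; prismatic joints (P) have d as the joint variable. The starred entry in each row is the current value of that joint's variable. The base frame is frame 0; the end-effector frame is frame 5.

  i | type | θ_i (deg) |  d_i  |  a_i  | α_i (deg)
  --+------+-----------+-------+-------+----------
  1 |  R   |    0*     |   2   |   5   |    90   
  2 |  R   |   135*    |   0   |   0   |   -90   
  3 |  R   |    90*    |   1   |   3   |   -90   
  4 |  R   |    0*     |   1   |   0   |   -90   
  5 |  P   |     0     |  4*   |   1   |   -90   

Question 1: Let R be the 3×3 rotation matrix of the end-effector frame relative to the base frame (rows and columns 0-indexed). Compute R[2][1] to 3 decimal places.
End-effector y-axis (col 1 of R) = (-0.7071,-0.0000,-0.7071)
R[2][1] = -0.7071

-0.707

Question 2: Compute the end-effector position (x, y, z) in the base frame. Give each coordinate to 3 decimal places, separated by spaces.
7.828 4.000 3.414

after link 1: o_1 = (5.0000, 0.0000, 2.0000)
after link 2: o_2 = (5.0000, 0.0000, 2.0000)
after link 3: o_3 = (4.2929, 3.0000, 1.2929)
after link 4: o_4 = (5.0000, 3.0000, 0.5858)
after link 5: o_5 = (7.8284, 4.0000, 3.4142)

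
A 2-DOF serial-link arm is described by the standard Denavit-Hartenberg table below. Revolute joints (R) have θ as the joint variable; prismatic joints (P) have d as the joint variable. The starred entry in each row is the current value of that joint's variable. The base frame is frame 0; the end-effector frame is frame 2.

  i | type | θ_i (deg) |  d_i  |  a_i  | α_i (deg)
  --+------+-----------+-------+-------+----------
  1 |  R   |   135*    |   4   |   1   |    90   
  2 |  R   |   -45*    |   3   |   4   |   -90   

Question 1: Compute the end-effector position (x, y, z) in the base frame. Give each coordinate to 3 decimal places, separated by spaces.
-0.586 4.828 1.172

after link 1: o_1 = (-0.7071, 0.7071, 4.0000)
after link 2: o_2 = (-0.5858, 4.8284, 1.1716)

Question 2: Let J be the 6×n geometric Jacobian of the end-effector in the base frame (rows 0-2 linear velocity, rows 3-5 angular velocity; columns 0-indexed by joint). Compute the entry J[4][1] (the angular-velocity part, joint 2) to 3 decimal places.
0.707

axis z_1 = (0.7071,0.7071,0.0000); lever o_n−o_1 = (0.1213,4.1213,-2.8284)
cross product → J_v[:, 1] = (-2.0000,2.0000,2.8284)
J_ω[:, 1] = z_1
entry J[4][1] = 0.7071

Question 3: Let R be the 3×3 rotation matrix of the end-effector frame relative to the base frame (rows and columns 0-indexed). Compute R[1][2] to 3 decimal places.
0.500

End-effector z-axis (col 2 of R) = (-0.5000,0.5000,0.7071)
R[1][2] = 0.5000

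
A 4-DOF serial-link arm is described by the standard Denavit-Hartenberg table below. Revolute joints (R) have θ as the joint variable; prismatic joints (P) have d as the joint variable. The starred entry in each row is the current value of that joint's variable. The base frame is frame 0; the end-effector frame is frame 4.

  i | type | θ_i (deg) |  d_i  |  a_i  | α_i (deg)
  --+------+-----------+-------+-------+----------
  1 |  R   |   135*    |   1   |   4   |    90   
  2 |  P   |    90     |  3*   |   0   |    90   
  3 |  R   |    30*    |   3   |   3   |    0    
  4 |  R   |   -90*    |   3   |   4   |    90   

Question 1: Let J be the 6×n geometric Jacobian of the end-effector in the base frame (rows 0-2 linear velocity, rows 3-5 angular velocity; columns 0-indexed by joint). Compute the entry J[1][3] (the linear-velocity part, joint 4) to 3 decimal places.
axis z_3 = (-0.7071,0.7071,-0.0000); lever o_n−o_3 = (-4.5708,-0.3282,2.0000)
cross product → J_v[:, 3] = (1.4142,1.4142,3.4641)
J_ω[:, 3] = z_3
entry J[1][3] = 1.4142

1.414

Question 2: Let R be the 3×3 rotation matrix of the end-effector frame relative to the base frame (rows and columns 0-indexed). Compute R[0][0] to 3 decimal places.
-0.612

End-effector x-axis (col 0 of R) = (-0.6124,-0.6124,0.5000)
R[0][0] = -0.6124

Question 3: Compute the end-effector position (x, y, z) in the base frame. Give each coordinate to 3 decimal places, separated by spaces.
-6.339 7.804 5.598

after link 1: o_1 = (-2.8284, 2.8284, 1.0000)
after link 2: o_2 = (-0.7071, 4.9497, 1.0000)
after link 3: o_3 = (-1.7678, 8.1317, 3.5981)
after link 4: o_4 = (-6.3386, 7.8036, 5.5981)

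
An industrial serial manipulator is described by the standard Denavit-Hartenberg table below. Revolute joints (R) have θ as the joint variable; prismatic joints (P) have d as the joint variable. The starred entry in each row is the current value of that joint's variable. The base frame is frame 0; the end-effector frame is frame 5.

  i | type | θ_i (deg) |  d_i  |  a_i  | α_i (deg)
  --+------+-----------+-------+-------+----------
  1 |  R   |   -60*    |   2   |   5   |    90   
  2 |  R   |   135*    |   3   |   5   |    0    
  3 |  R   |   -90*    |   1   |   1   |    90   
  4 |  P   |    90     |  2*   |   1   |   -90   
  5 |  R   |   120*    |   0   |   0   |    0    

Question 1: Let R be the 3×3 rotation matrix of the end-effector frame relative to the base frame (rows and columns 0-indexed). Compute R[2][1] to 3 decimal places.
End-effector y-axis (col 1 of R) = (0.9268,0.1268,-0.3536)
R[2][1] = -0.3536

-0.354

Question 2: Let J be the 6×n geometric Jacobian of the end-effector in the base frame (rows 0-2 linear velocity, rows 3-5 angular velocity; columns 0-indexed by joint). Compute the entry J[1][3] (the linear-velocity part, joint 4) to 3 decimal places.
-0.612

prismatic axis z_3 = (0.3536,-0.6124,-0.7071)
J_v[:, 3] = z_3; J_ω[:, 3] = (0,0,0)
entry J[1][3] = -0.6124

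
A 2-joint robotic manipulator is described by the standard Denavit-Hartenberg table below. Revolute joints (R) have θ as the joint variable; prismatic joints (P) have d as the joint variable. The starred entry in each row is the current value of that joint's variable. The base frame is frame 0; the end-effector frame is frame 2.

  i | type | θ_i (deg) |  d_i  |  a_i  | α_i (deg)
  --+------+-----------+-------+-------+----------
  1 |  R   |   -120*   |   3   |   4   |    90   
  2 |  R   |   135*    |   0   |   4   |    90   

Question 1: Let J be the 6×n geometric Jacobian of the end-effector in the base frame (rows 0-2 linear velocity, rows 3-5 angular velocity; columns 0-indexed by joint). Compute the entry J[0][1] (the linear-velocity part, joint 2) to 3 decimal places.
axis z_1 = (-0.8660,0.5000,0.0000); lever o_n−o_1 = (1.4142,2.4495,2.8284)
cross product → J_v[:, 1] = (1.4142,2.4495,-2.8284)
J_ω[:, 1] = z_1
entry J[0][1] = 1.4142

1.414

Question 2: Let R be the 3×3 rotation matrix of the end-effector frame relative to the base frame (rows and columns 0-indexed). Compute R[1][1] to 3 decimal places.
0.500

End-effector y-axis (col 1 of R) = (-0.8660,0.5000,0.0000)
R[1][1] = 0.5000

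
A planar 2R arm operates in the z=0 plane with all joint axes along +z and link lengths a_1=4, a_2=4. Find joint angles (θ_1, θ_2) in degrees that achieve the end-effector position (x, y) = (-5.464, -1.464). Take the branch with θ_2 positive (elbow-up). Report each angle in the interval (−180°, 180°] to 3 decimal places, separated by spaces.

cos θ_2 = (31.9986−4²−4²)/(2·4·4) = -0.0000; θ_2 = 90.0025° (elbow-up)
β = atan2(-1.4640,-5.4640) = -165.0007°; ψ = atan2(4.0000,3.9998) = 45.0013°
θ_1 = β − ψ = -210.0020°

149.998 90.003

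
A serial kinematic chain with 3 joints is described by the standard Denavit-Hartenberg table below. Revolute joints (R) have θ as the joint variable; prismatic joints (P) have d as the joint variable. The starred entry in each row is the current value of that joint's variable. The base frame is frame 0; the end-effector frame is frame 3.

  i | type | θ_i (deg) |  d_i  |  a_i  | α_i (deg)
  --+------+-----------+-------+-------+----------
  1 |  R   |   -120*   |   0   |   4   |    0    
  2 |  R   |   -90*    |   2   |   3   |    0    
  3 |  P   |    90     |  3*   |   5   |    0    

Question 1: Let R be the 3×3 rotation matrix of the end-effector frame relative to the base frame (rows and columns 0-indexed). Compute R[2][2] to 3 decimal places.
1.000

End-effector z-axis (col 2 of R) = (0.0000,0.0000,1.0000)
R[2][2] = 1.0000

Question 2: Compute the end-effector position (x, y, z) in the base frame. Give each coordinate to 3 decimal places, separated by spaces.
after link 1: o_1 = (-2.0000, -3.4641, 0.0000)
after link 2: o_2 = (-4.5981, -1.9641, 2.0000)
after link 3: o_3 = (-7.0981, -6.2942, 5.0000)

-7.098 -6.294 5.000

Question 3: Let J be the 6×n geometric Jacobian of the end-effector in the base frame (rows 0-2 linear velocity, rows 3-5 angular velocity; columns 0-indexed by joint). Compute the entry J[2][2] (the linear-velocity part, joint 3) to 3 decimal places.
prismatic axis z_2 = (0.0000,0.0000,1.0000)
J_v[:, 2] = z_2; J_ω[:, 2] = (0,0,0)
entry J[2][2] = 1.0000

1.000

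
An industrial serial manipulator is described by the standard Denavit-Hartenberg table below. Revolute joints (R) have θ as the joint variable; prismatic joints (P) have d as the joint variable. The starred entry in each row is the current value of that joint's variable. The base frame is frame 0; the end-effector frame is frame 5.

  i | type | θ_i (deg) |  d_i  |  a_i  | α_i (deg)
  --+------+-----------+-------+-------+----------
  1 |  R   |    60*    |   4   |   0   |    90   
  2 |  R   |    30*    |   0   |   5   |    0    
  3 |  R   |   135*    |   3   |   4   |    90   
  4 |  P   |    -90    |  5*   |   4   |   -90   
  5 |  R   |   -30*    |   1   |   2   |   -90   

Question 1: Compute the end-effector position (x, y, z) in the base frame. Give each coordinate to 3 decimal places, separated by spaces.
-1.839 2.278 13.590

after link 1: o_1 = (0.0000, 0.0000, 4.0000)
after link 2: o_2 = (2.1651, 3.7500, 6.5000)
after link 3: o_3 = (2.8313, -1.0961, 7.5353)
after link 4: o_4 = (0.0142, 2.0247, 12.3649)
after link 5: o_5 = (-1.8393, 2.2783, 13.5897)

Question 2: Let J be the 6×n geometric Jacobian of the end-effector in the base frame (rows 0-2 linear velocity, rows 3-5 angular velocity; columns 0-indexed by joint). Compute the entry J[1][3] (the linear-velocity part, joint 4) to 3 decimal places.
0.224

prismatic axis z_3 = (0.1294,0.2241,0.9659)
J_v[:, 3] = z_3; J_ω[:, 3] = (0,0,0)
entry J[1][3] = 0.2241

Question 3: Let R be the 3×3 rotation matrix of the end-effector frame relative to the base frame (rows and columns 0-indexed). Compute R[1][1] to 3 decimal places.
0.837

End-effector y-axis (col 1 of R) = (0.4830,0.8365,-0.2588)
R[1][1] = 0.8365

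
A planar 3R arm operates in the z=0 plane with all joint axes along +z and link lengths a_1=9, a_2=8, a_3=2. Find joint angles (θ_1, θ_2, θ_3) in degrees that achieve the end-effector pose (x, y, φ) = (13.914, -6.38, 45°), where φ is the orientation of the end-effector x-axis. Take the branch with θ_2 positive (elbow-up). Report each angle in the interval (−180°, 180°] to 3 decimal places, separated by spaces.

wrist centre = target − a_3·(cos φ, sin φ) = (12.4998, -7.7942)
cos θ_2 = (216.9944−9²−8²)/(2·9·8) = 0.5000; θ_2 = 60.0026° (elbow-up)
β = atan2(-7.7942,12.4998) = -31.9455°; ψ = atan2(6.9284,12.9997) = 28.0561°
θ_1 = β − ψ = -60.0016°
θ_3 = φ − θ_1 − θ_2 = 44.9990° (wrapped to (-180°,180°])

-60.002 60.003 44.999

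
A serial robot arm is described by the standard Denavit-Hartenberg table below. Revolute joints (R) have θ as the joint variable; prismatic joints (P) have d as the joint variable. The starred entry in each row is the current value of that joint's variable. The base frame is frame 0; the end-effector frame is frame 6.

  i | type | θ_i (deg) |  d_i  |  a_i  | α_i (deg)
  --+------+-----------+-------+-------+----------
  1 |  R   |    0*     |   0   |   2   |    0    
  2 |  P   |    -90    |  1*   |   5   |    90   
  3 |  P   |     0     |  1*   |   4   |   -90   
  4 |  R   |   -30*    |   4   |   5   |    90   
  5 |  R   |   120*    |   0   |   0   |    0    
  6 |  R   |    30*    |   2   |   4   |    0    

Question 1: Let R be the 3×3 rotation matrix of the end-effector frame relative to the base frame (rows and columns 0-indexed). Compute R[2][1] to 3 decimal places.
End-effector y-axis (col 1 of R) = (0.2500,0.4330,-0.8660)
R[2][1] = -0.8660

-0.866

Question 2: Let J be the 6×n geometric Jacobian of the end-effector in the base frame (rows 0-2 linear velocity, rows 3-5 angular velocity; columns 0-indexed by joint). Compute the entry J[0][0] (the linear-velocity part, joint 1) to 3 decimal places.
9.330

axis z_0 = ẑ; lever o_n−o_0 = (-1.5000,-9.3301,7.0000)
cross product → J_v[:, 0] = (9.3301,-1.5000,0.0000)
J_ω[:, 0] = z_0
entry J[0][0] = 9.3301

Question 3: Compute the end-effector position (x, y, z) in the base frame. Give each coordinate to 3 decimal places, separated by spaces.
-1.500 -9.330 7.000

after link 1: o_1 = (2.0000, 0.0000, 0.0000)
after link 2: o_2 = (2.0000, -5.0000, 1.0000)
after link 3: o_3 = (1.0000, -9.0000, 1.0000)
after link 4: o_4 = (-1.5000, -13.3301, 5.0000)
after link 5: o_5 = (-1.5000, -13.3301, 5.0000)
after link 6: o_6 = (-1.5000, -9.3301, 7.0000)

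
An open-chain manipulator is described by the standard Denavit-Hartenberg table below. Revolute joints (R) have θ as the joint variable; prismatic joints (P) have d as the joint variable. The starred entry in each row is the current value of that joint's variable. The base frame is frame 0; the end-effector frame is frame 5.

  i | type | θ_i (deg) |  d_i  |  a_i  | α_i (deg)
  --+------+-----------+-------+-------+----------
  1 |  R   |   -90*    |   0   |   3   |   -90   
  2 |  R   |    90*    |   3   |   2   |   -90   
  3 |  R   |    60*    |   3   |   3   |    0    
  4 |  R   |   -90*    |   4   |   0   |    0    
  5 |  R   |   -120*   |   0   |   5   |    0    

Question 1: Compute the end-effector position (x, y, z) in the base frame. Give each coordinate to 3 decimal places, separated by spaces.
after link 1: o_1 = (0.0000, -3.0000, 0.0000)
after link 2: o_2 = (3.0000, -3.0000, -2.0000)
after link 3: o_3 = (0.4019, -0.0000, -3.5000)
after link 4: o_4 = (0.4019, 4.0000, -3.5000)
after link 5: o_5 = (2.9019, 4.0000, 0.8301)

2.902 4.000 0.830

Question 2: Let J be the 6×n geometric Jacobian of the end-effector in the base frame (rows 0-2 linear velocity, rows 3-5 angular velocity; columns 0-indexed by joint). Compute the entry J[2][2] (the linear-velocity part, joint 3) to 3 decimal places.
0.098

axis z_2 = (0.0000,1.0000,-0.0000); lever o_n−o_2 = (-0.0981,7.0000,2.8301)
cross product → J_v[:, 2] = (2.8301,0.0000,0.0981)
J_ω[:, 2] = z_2
entry J[2][2] = 0.0981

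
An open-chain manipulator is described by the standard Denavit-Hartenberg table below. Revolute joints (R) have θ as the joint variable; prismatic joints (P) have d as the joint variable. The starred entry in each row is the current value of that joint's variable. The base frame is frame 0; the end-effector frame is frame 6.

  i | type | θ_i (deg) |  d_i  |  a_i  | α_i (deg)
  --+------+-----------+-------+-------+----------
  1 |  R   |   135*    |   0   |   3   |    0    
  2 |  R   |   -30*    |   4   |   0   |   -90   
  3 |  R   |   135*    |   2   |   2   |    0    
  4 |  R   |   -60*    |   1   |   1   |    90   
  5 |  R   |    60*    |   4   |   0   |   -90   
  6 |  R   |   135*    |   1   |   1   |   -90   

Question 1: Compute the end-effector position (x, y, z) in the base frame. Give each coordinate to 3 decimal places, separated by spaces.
-5.353 3.025 3.650

after link 1: o_1 = (-2.1213, 2.1213, 0.0000)
after link 2: o_2 = (-2.1213, 2.1213, 4.0000)
after link 3: o_3 = (-3.6871, 0.2377, 2.5858)
after link 4: o_4 = (-4.7201, 0.2288, 1.6199)
after link 5: o_5 = (-5.7201, 3.9609, 2.6551)
after link 6: o_6 = (-5.3530, 3.0253, 3.6501)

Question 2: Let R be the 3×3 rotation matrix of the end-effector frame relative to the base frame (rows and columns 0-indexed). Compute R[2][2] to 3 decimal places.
0.525

End-effector z-axis (col 2 of R) = (0.4384,0.7298,0.5245)
R[2][2] = 0.5245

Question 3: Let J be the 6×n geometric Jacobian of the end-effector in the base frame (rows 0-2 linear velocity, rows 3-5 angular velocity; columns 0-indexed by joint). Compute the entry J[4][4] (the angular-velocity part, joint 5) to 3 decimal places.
0.933

axis z_4 = (-0.2500,0.9330,0.2588); lever o_n−o_4 = (-0.6330,2.7965,2.0303)
cross product → J_v[:, 4] = (1.1705,0.3437,-0.1085)
J_ω[:, 4] = z_4
entry J[4][4] = 0.9330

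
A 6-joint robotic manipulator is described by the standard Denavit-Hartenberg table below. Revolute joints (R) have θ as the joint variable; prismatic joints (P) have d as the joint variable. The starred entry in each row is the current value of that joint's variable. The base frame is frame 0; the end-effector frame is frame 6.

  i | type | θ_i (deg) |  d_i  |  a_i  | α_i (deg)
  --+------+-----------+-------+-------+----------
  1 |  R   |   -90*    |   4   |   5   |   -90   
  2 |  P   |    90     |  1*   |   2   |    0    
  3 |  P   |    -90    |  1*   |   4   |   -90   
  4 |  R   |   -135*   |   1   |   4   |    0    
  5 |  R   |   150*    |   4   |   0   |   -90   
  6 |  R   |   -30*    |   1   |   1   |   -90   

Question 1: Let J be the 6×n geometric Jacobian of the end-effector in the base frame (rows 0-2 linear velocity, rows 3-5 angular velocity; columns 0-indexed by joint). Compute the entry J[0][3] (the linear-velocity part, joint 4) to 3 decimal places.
axis z_3 = (0.0000,0.0000,-1.0000); lever o_n−o_3 = (1.6384,2.2507,-5.5000)
cross product → J_v[:, 3] = (2.2507,-1.6384,0.0000)
J_ω[:, 3] = z_3
entry J[0][3] = 2.2507

2.251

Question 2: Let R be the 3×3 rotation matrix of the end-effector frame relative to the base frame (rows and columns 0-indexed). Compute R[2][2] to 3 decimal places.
End-effector z-axis (col 2 of R) = (-0.1294,-0.4830,0.8660)
R[2][2] = 0.8660

0.866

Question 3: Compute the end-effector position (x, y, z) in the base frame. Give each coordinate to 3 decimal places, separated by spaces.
3.638 -6.749 -3.500

after link 1: o_1 = (0.0000, -5.0000, 4.0000)
after link 2: o_2 = (1.0000, -5.0000, 2.0000)
after link 3: o_3 = (2.0000, -9.0000, 2.0000)
after link 4: o_4 = (4.8284, -6.1716, 1.0000)
after link 5: o_5 = (4.8284, -6.1716, -3.0000)
after link 6: o_6 = (3.6384, -6.7493, -3.5000)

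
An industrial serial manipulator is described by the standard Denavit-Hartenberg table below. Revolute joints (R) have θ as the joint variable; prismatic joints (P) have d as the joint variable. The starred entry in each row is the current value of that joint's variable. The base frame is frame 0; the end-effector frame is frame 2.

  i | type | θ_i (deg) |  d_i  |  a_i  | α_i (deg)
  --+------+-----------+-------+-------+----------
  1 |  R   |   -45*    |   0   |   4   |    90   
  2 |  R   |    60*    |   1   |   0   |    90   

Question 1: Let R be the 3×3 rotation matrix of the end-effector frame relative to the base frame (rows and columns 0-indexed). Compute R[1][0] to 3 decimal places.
-0.354

End-effector x-axis (col 0 of R) = (0.3536,-0.3536,0.8660)
R[1][0] = -0.3536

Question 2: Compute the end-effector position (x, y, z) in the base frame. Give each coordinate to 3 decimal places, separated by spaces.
after link 1: o_1 = (2.8284, -2.8284, 0.0000)
after link 2: o_2 = (2.1213, -3.5355, 0.0000)

2.121 -3.536 0.000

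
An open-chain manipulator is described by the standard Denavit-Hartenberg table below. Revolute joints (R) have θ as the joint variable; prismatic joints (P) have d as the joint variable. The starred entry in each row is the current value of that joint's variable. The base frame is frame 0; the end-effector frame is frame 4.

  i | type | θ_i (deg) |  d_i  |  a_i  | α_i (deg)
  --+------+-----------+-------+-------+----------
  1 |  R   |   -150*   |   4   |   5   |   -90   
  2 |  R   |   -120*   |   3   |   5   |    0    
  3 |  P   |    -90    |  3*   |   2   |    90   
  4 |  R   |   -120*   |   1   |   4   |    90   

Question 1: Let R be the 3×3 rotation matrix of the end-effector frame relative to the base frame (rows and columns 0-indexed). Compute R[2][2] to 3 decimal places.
0.433

End-effector z-axis (col 2 of R) = (-0.3995,-0.8080,0.4330)
R[2][2] = 0.4330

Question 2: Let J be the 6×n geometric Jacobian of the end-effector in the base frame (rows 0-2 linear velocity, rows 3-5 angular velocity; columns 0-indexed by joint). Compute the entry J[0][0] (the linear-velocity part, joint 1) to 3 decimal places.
3.696

axis z_0 = ẑ; lever o_n−o_0 = (-1.3301,-3.6962,7.4641)
cross product → J_v[:, 0] = (3.6962,-1.3301,0.0000)
J_ω[:, 0] = z_0
entry J[0][0] = 3.6962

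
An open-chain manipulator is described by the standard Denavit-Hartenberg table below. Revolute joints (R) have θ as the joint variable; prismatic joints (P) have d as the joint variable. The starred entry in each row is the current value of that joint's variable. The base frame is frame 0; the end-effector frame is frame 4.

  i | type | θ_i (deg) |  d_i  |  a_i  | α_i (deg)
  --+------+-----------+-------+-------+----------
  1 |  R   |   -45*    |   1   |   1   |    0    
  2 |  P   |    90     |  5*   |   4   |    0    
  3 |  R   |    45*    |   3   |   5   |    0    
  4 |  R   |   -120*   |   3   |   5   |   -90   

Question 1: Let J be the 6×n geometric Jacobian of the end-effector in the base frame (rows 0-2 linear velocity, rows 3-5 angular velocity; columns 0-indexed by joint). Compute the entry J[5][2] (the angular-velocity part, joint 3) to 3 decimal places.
1.000

axis z_2 = (0.0000,0.0000,1.0000); lever o_n−o_2 = (4.3301,2.5000,6.0000)
cross product → J_v[:, 2] = (-2.5000,4.3301,0.0000)
J_ω[:, 2] = z_2
entry J[5][2] = 1.0000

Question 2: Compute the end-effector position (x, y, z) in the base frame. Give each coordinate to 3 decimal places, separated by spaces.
7.866 4.621 12.000

after link 1: o_1 = (0.7071, -0.7071, 1.0000)
after link 2: o_2 = (3.5355, 2.1213, 6.0000)
after link 3: o_3 = (3.5355, 7.1213, 9.0000)
after link 4: o_4 = (7.8657, 4.6213, 12.0000)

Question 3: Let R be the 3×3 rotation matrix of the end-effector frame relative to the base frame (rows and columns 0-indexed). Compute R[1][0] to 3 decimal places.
-0.500

End-effector x-axis (col 0 of R) = (0.8660,-0.5000,0.0000)
R[1][0] = -0.5000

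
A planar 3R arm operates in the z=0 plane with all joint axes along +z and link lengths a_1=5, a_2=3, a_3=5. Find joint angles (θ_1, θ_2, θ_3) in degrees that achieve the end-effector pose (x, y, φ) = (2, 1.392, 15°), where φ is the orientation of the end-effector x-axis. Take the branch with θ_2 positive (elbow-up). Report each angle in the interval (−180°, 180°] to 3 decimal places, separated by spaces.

wrist centre = target − a_3·(cos φ, sin φ) = (-2.8296, 0.0979)
cos θ_2 = (8.0164−5²−3²)/(2·5·3) = -0.8661; θ_2 = 150.0109° (elbow-up)
β = atan2(0.0979,-2.8296) = 178.0184°; ψ = atan2(1.4995,2.4016) = 31.9793°
θ_1 = β − ψ = 146.0390°
θ_3 = φ − θ_1 − θ_2 = 78.9501° (wrapped to (-180°,180°])

146.039 150.011 78.950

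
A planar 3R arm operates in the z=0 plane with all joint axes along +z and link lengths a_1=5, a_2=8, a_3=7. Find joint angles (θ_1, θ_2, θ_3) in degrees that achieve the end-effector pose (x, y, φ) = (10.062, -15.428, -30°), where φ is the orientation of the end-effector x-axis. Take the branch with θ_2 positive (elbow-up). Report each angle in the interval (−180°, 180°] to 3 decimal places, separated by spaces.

-90.006 30.009 29.997

wrist centre = target − a_3·(cos φ, sin φ) = (3.9998, -11.9280)
cos θ_2 = (158.2758−5²−8²)/(2·5·8) = 0.8659; θ_2 = 30.0090° (elbow-up)
β = atan2(-11.9280,3.9998) = -71.4621°; ψ = atan2(4.0011,11.9276) = 18.5439°
θ_1 = β − ψ = -90.0061°
θ_3 = φ − θ_1 − θ_2 = 29.9971° (wrapped to (-180°,180°])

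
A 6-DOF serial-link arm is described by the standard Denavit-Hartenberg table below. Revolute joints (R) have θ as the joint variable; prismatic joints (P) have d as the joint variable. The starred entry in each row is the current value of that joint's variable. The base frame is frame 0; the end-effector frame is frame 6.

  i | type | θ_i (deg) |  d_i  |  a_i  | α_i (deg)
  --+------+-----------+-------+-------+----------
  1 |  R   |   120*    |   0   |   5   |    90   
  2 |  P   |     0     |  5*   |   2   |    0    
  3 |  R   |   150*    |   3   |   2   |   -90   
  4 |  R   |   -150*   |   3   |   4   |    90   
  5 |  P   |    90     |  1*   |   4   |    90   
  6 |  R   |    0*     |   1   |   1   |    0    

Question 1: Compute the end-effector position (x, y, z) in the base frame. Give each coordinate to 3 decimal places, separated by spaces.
5.618 9.538 -8.343

after link 1: o_1 = (-2.5000, 4.3301, 0.0000)
after link 2: o_2 = (0.8301, 8.5622, 0.0000)
after link 3: o_3 = (4.2942, 8.5622, 1.0000)
after link 4: o_4 = (5.2763, 10.8612, -3.3301)
after link 5: o_5 = (5.3098, 9.0712, -7.0442)
after link 6: o_6 = (5.6178, 9.5377, -8.3433)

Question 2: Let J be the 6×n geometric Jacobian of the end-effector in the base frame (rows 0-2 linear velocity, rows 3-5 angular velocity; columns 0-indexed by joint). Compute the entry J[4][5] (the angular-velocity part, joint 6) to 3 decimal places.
axis z_5 = (0.0580,0.8995,-0.4330); lever o_n−o_5 = (0.3080,0.4665,-1.2990)
cross product → J_v[:, 5] = (-0.9665,-0.0580,-0.2500)
J_ω[:, 5] = z_5
entry J[4][5] = 0.8995

0.900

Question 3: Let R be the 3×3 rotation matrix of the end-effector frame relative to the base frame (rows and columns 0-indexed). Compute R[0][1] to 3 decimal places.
-0.967

End-effector y-axis (col 1 of R) = (-0.9665,-0.0580,-0.2500)
R[0][1] = -0.9665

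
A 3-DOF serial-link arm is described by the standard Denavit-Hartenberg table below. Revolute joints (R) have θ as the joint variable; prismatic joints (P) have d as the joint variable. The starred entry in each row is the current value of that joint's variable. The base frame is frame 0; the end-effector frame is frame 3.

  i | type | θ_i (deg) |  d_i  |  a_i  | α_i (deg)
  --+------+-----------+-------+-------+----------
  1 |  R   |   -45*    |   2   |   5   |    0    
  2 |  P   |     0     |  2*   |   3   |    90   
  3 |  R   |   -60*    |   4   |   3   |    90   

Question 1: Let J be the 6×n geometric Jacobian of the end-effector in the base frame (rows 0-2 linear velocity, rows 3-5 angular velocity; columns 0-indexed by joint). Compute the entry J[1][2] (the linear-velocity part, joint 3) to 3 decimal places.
-1.837

axis z_2 = (-0.7071,-0.7071,0.0000); lever o_n−o_2 = (-1.7678,-3.8891,-2.5981)
cross product → J_v[:, 2] = (1.8371,-1.8371,1.5000)
J_ω[:, 2] = z_2
entry J[1][2] = -1.8371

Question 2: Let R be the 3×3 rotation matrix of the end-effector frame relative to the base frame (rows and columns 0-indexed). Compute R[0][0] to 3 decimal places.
0.354

End-effector x-axis (col 0 of R) = (0.3536,-0.3536,-0.8660)
R[0][0] = 0.3536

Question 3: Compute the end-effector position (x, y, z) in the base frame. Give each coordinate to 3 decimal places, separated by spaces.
3.889 -9.546 1.402

after link 1: o_1 = (3.5355, -3.5355, 2.0000)
after link 2: o_2 = (5.6569, -5.6569, 4.0000)
after link 3: o_3 = (3.8891, -9.5459, 1.4019)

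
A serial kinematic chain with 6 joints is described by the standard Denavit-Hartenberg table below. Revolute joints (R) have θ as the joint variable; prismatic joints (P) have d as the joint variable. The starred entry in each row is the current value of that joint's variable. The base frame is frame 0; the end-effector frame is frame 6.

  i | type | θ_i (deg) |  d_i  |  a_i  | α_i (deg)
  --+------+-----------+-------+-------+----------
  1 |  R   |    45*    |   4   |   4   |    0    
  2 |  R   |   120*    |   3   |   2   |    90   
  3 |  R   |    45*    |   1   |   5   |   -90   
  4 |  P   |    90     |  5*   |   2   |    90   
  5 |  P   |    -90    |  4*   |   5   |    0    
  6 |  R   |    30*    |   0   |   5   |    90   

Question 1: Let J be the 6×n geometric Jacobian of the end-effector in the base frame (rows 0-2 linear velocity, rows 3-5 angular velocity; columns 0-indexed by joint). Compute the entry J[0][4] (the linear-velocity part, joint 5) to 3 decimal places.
-0.683

prismatic axis z_4 = (-0.6830,0.1830,0.7071)
J_v[:, 4] = z_4; J_ω[:, 4] = (0,0,0)
entry J[0][4] = -0.6830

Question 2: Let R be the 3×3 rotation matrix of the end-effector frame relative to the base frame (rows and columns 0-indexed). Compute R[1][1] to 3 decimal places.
End-effector y-axis (col 1 of R) = (-0.6830,0.1830,0.7071)
R[1][1] = 0.1830

0.183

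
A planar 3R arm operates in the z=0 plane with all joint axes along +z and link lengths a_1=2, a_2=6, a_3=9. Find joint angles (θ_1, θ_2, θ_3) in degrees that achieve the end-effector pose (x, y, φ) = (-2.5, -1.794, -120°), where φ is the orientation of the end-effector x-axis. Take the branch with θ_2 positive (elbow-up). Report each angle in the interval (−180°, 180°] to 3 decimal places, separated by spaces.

wrist centre = target − a_3·(cos φ, sin φ) = (2.0000, 6.0002)
cos θ_2 = (40.0027−2²−6²)/(2·2·6) = 0.0001; θ_2 = 89.9934° (elbow-up)
β = atan2(6.0002,2.0000) = 71.5657°; ψ = atan2(6.0000,2.0007) = 71.5592°
θ_1 = β − ψ = 0.0065°
θ_3 = φ − θ_1 − θ_2 = 150.0000° (wrapped to (-180°,180°])

0.007 89.993 150.000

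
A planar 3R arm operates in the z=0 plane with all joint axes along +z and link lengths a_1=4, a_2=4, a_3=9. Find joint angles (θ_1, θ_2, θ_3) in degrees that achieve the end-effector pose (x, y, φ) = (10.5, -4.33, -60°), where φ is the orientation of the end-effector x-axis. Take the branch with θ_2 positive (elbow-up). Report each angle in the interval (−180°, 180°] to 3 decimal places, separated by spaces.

0.002 59.998 -120.000

wrist centre = target − a_3·(cos φ, sin φ) = (6.0000, 3.4642)
cos θ_2 = (48.0009−4²−4²)/(2·4·4) = 0.5000; θ_2 = 59.9982° (elbow-up)
β = atan2(3.4642,6.0000) = 30.0009°; ψ = atan2(3.4640,6.0001) = 29.9991°
θ_1 = β − ψ = 0.0018°
θ_3 = φ − θ_1 − θ_2 = -120.0000° (wrapped to (-180°,180°])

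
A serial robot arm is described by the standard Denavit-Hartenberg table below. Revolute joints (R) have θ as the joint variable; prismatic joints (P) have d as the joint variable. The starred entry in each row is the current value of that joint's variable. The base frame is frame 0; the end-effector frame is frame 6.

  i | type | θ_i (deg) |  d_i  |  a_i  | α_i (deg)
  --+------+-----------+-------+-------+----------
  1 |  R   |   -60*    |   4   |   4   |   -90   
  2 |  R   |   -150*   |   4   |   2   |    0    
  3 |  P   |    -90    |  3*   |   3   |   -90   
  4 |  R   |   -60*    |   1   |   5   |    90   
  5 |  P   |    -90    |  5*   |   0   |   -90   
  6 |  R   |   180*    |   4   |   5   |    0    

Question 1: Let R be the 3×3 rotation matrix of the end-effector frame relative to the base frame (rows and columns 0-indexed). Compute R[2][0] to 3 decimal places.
End-effector x-axis (col 0 of R) = (-0.4330,0.7500,0.5000)
R[2][0] = 0.5000

0.500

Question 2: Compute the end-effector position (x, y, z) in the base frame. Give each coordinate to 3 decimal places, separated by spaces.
12.721 12.556 5.255

after link 1: o_1 = (2.0000, -3.4641, 4.0000)
after link 2: o_2 = (4.5981, 0.0359, 5.0000)
after link 3: o_3 = (6.4462, 2.8349, 2.4019)
after link 4: o_4 = (9.1381, 6.8325, 0.7369)
after link 5: o_5 = (12.3857, 6.2075, 4.4869)
after link 6: o_6 = (12.7207, 12.5556, 5.2548)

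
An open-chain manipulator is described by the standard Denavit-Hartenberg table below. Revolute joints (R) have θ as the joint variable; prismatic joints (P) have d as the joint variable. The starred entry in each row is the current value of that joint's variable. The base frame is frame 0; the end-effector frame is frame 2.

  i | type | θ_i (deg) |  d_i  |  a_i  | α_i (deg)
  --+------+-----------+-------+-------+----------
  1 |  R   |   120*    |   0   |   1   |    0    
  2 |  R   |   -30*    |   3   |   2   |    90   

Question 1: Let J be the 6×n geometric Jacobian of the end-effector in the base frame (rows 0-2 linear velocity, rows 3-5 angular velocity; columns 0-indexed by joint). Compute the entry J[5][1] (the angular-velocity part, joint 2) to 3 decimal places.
axis z_1 = (0.0000,0.0000,1.0000); lever o_n−o_1 = (0.0000,2.0000,3.0000)
cross product → J_v[:, 1] = (-2.0000,0.0000,0.0000)
J_ω[:, 1] = z_1
entry J[5][1] = 1.0000

1.000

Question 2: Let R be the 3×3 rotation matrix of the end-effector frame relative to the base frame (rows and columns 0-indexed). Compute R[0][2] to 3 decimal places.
1.000

End-effector z-axis (col 2 of R) = (1.0000,-0.0000,0.0000)
R[0][2] = 1.0000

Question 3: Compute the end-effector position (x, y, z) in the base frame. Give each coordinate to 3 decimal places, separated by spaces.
-0.500 2.866 3.000

after link 1: o_1 = (-0.5000, 0.8660, 0.0000)
after link 2: o_2 = (-0.5000, 2.8660, 3.0000)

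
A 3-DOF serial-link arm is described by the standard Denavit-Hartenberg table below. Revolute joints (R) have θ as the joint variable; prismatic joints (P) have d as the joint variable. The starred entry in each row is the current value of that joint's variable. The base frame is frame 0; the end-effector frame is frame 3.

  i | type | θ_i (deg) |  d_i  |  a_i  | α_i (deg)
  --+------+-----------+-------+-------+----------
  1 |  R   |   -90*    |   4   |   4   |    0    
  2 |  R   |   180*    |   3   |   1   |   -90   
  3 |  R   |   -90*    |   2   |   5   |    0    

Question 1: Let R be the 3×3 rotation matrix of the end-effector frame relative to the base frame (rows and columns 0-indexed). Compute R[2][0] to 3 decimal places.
End-effector x-axis (col 0 of R) = (0.0000,0.0000,1.0000)
R[2][0] = 1.0000

1.000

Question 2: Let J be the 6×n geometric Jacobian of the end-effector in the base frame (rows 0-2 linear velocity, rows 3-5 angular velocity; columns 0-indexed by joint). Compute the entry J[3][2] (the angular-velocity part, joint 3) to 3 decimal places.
axis z_2 = (-1.0000,0.0000,0.0000); lever o_n−o_2 = (-2.0000,0.0000,5.0000)
cross product → J_v[:, 2] = (0.0000,5.0000,-0.0000)
J_ω[:, 2] = z_2
entry J[3][2] = -1.0000

-1.000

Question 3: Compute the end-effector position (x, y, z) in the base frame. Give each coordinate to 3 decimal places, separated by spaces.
-2.000 -3.000 12.000

after link 1: o_1 = (0.0000, -4.0000, 4.0000)
after link 2: o_2 = (0.0000, -3.0000, 7.0000)
after link 3: o_3 = (-2.0000, -3.0000, 12.0000)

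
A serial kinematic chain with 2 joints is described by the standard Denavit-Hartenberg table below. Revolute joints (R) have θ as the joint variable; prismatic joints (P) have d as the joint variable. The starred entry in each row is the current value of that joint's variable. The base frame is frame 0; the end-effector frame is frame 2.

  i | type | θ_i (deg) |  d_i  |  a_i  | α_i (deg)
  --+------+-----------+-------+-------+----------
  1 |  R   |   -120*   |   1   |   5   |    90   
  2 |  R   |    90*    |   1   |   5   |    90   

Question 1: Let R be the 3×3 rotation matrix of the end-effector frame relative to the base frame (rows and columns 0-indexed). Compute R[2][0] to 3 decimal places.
End-effector x-axis (col 0 of R) = (0.0000,-0.0000,1.0000)
R[2][0] = 1.0000

1.000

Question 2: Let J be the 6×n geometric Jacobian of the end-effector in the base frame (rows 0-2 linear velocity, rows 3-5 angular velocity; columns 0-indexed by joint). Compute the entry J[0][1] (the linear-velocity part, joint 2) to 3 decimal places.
axis z_1 = (-0.8660,0.5000,0.0000); lever o_n−o_1 = (-0.8660,0.5000,5.0000)
cross product → J_v[:, 1] = (2.5000,4.3301,0.0000)
J_ω[:, 1] = z_1
entry J[0][1] = 2.5000

2.500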